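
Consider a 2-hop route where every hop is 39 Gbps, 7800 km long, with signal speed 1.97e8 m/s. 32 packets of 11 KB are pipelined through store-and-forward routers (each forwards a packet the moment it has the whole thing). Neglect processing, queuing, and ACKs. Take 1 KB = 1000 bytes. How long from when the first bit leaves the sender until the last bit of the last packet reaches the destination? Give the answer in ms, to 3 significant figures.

79.3 ms

Per-hop transmission t_tx = L/R = 88000/39000000000 = 0.00225641 ms.
Per-hop propagation t_prop = 7800000/197000000 = 39.5939 ms.
Pipeline fill: first packet needs 2·t_tx to clear all hops; remaining 31 packets each add one t_tx.
Total = (2+32-1)·t_tx + 2·t_prop = 33·0.00225641 + 2·39.5939 = 79.3 ms.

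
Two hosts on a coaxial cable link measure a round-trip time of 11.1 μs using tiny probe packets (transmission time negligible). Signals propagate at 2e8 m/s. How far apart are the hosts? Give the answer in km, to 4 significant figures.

One-way propagation = RTT/2 = 5.55 μs.
d = s × t = 200000000 × 5.55e-06 = 1.110 km.

1.110 km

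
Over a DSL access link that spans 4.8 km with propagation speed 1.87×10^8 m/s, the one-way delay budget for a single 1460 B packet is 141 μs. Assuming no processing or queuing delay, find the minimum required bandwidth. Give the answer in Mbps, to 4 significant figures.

L = 11680 bits.
Propagation delay = 4800 / 187000000 = 25.6684 μs.
Transmission budget = 141 − 25.6684 = 115.332 μs.
R ≥ L / t_tx = 11680 bits / 0.000115332 s = 101.3 Mbps.

101.3 Mbps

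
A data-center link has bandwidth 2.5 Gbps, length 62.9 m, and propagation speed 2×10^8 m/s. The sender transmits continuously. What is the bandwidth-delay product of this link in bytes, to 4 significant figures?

98.28 bytes

Propagation delay = 62.9 / 200000000 = 3.145e-07 s.
BDP = R × t_prop = 2500000000 × 3.145e-07 = 786.25 bits.
In bytes: 786.25/8 = 98.28 bytes.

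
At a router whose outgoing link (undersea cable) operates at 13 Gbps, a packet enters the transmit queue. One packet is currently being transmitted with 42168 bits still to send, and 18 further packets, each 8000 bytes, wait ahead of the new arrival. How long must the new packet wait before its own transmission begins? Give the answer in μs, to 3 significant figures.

91.9 μs

Each queued packet: L/R = 64000/13000000000 = 4.92308 μs.
18 queued → 88.6154 μs.
Plus remaining 42168 bits of current packet: 3.24369 μs.
Queuing delay = 91.9 μs.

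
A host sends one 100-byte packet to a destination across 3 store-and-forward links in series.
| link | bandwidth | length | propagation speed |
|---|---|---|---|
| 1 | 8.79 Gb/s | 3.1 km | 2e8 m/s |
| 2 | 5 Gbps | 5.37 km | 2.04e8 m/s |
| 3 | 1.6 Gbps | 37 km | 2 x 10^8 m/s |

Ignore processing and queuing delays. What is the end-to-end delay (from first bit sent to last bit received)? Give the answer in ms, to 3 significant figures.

0.228 ms

L = 100 × 8 = 800 bits.
Transmission delays (L/R per hop): 9.10125e-05, 0.00016, 0.0005 ms; sum = 0.000751013 ms.
Propagation delays (d/s per hop): 0.0155, 0.0263235, 0.185 ms; sum = 0.226824 ms.
End-to-end = 0.228 ms.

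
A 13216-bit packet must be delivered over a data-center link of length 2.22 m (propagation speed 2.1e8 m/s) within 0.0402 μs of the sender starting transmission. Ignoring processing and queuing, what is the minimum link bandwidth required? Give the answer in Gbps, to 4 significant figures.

446.1 Gbps

Propagation delay = 2.22 / 210000000 = 0.0105714 μs.
Transmission budget = 0.0402 − 0.0105714 = 0.0296286 μs.
R ≥ L / t_tx = 13216 bits / 2.96286e-08 s = 446.1 Gbps.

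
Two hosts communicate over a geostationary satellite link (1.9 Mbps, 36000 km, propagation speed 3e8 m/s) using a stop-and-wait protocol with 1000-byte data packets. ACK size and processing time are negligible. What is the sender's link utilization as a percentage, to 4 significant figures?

t_tx = L/R = 8000/1900000 = 0.00421053 s.
t_prop = 36000000/300000000 = 0.12 s; RTT = 0.24 s.
Cycle = t_tx + RTT = 0.244211 s.
Utilization = t_tx / cycle = 0.00421053/0.244211 = 1.724 %.

1.724 %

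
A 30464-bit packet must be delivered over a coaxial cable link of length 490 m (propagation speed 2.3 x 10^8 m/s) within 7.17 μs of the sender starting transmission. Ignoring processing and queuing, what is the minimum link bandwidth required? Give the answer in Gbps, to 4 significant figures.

6.045 Gbps

Propagation delay = 490 / 2.3e+08 = 2.13043 μs.
Transmission budget = 7.17 − 2.13043 = 5.03957 μs.
R ≥ L / t_tx = 30464 bits / 5.03957e-06 s = 6.045 Gbps.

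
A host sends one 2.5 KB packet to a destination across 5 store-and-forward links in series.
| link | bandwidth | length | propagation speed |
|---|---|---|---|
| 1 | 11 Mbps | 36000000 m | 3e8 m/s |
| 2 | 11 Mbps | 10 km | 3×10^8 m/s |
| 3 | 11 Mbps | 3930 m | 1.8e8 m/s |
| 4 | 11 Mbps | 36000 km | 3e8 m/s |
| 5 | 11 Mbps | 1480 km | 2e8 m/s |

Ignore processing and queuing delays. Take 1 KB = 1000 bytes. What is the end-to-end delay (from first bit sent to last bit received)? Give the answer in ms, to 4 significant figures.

256.5 ms

L = 20000 bits.
Transmission delay per hop = L/R = 20000/11000000 = 1.81818 ms; 5 hops → 9.09091 ms.
Propagation delays (d/s per hop): 120, 0.0333333, 0.0218333, 120, 7.4 ms; sum = 247.455 ms.
End-to-end = 256.5 ms.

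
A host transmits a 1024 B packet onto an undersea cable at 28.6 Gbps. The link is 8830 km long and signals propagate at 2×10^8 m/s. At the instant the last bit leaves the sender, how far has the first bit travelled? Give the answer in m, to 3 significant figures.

t_tx = L/R = 8192/28600000000 = 2.86434e-07 s.
Distance = s × t_tx = 200000000 × 2.86434e-07 = 57.3 m.

57.3 m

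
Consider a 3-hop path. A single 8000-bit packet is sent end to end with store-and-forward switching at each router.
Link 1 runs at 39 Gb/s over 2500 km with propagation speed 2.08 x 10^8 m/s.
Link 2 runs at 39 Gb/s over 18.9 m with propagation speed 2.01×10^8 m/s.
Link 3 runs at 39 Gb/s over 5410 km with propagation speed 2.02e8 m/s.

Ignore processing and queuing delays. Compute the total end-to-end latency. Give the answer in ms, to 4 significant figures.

Transmission delay per hop = L/R = 8000/39000000000 = 0.000205128 ms; 3 hops → 0.000615385 ms.
Propagation delays (d/s per hop): 12.0192, 9.40299e-05, 26.7822 ms; sum = 38.8015 ms.
End-to-end = 38.80 ms.

38.80 ms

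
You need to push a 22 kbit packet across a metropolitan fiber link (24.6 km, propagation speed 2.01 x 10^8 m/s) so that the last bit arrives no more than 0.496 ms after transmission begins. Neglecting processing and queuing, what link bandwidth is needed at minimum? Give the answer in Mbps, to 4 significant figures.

58.88 Mbps

Propagation delay = 24600 / 2.01e+08 = 0.122388 ms.
Transmission budget = 0.496 − 0.122388 = 0.373612 ms.
R ≥ L / t_tx = 22000 bits / 0.000373612 s = 58.88 Mbps.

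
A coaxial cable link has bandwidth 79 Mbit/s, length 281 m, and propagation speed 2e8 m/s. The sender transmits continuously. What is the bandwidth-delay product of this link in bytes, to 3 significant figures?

Propagation delay = 281 / 200000000 = 1.405e-06 s.
BDP = R × t_prop = 79000000 × 1.405e-06 = 110.995 bits.
In bytes: 110.995/8 = 13.9 bytes.

13.9 bytes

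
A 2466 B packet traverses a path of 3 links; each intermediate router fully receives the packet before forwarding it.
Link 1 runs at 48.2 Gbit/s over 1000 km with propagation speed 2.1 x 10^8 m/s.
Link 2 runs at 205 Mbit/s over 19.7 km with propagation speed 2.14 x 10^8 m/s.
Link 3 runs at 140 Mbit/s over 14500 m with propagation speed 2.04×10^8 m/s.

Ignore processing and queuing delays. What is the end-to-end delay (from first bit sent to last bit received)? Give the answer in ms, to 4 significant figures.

L = 2466 × 8 = 19728 bits.
Transmission delays (L/R per hop): 0.000409295, 0.0962341, 0.140914 ms; sum = 0.237558 ms.
Propagation delays (d/s per hop): 4.7619, 0.0920561, 0.0710784 ms; sum = 4.92504 ms.
End-to-end = 5.163 ms.

5.163 ms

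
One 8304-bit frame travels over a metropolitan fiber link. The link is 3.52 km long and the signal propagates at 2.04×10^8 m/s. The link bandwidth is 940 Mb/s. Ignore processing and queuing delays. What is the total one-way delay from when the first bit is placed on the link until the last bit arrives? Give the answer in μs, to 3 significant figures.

26.1 μs

Transmission delay = L/R = 8304 / 940000000 = 8.83404 μs.
Propagation delay = d/s = 3520 m / 204000000 m/s = 17.2549 μs.
Total = 26.1 μs.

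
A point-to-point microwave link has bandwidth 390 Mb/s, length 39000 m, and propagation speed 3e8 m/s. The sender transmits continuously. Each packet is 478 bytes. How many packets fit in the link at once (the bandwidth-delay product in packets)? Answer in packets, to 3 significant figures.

13.3 packets

Propagation delay = 39000 / 300000000 = 0.00013 s.
BDP = R × t_prop = 390000000 × 0.00013 = 50700 bits.
In packets of 3824 bits: 13.3 packets.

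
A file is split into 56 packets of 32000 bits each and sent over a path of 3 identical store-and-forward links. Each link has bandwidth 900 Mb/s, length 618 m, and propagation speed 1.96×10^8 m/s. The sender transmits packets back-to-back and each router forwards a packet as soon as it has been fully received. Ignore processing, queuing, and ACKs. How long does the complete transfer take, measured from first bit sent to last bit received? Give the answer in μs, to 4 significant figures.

2072 μs

Per-hop transmission t_tx = L/R = 32000/900000000 = 35.5556 μs.
Per-hop propagation t_prop = 618/196000000 = 3.15306 μs.
Pipeline fill: first packet needs 3·t_tx to clear all hops; remaining 55 packets each add one t_tx.
Total = (3+56-1)·t_tx + 3·t_prop = 58·35.5556 + 3·3.15306 = 2072 μs.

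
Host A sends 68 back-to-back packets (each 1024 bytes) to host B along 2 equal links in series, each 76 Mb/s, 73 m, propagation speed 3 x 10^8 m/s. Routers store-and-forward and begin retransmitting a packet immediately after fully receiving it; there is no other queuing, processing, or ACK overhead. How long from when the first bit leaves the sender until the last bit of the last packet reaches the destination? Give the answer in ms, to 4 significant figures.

Per-hop transmission t_tx = L/R = 8192/76000000 = 0.107789 ms.
Per-hop propagation t_prop = 73/300000000 = 0.000243333 ms.
Pipeline fill: first packet needs 2·t_tx to clear all hops; remaining 67 packets each add one t_tx.
Total = (2+68-1)·t_tx + 2·t_prop = 69·0.107789 + 2·0.000243333 = 7.438 ms.

7.438 ms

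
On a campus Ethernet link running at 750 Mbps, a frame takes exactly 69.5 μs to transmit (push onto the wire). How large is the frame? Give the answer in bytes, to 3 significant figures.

6520 bytes

L = R × t_tx = 750000000 b/s × 6.95e-05 s = 52125 bits.
In bytes: 52125 / 8 = 6520 bytes.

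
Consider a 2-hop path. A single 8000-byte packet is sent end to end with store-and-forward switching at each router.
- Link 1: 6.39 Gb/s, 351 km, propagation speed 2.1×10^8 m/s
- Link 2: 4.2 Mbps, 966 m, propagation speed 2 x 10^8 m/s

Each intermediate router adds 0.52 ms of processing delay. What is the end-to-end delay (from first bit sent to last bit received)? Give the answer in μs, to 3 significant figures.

17400 μs

L = 8000 × 8 = 64000 bits.
Transmission delays (L/R per hop): 10.0156, 15238.1 μs; sum = 15248.1 μs.
Propagation delays (d/s per hop): 1671.43, 4.83 μs; sum = 1676.26 μs.
Processing at 1 router(s): 1 × 0.52 ms = 520 μs.
End-to-end = 17400 μs.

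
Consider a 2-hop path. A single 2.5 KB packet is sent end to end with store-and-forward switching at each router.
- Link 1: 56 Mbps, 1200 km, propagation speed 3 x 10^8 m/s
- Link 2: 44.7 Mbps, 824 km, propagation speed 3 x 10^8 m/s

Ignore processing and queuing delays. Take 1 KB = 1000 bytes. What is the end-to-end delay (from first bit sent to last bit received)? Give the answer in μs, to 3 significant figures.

7550 μs

L = 20000 bits.
Transmission delays (L/R per hop): 357.143, 447.427 μs; sum = 804.57 μs.
Propagation delays (d/s per hop): 4000, 2746.67 μs; sum = 6746.67 μs.
End-to-end = 7550 μs.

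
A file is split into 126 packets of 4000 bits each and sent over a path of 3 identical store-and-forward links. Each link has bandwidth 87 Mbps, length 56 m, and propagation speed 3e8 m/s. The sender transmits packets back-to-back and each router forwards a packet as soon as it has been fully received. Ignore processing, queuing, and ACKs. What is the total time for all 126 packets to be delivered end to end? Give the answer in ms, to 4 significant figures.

5.886 ms

Per-hop transmission t_tx = L/R = 4000/87000000 = 0.045977 ms.
Per-hop propagation t_prop = 56/300000000 = 0.000186667 ms.
Pipeline fill: first packet needs 3·t_tx to clear all hops; remaining 125 packets each add one t_tx.
Total = (3+126-1)·t_tx + 3·t_prop = 128·0.045977 + 3·0.000186667 = 5.886 ms.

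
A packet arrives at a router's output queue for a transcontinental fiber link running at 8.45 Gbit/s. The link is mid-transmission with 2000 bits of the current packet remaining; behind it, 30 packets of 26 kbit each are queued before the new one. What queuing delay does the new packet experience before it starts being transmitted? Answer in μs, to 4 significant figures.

92.54 μs

Each queued packet: L/R = 26000/8.45e+09 = 3.07692 μs.
30 queued → 92.3077 μs.
Plus remaining 2000 bits of current packet: 0.236686 μs.
Queuing delay = 92.54 μs.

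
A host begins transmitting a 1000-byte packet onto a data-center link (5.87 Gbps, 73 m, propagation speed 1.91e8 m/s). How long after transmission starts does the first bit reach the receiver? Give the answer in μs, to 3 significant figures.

0.382 μs

First bit experiences only propagation delay: d/s = 73/191000000 = 0.382 μs.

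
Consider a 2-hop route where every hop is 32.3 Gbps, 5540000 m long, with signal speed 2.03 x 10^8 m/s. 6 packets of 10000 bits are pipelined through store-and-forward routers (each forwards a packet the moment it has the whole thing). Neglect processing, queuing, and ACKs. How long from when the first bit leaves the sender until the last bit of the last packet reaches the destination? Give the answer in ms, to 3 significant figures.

Per-hop transmission t_tx = L/R = 10000/3.23e+10 = 0.000309598 ms.
Per-hop propagation t_prop = 5540000/2.03e+08 = 27.2906 ms.
Pipeline fill: first packet needs 2·t_tx to clear all hops; remaining 5 packets each add one t_tx.
Total = (2+6-1)·t_tx + 2·t_prop = 7·0.000309598 + 2·27.2906 = 54.6 ms.

54.6 ms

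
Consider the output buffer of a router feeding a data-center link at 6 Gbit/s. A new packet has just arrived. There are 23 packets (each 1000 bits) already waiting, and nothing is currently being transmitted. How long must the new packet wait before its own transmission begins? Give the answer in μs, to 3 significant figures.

Each queued packet: L/R = 1000/6000000000 = 0.166667 μs.
23 queued → 3.83333 μs.
Queuing delay = 3.83 μs.

3.83 μs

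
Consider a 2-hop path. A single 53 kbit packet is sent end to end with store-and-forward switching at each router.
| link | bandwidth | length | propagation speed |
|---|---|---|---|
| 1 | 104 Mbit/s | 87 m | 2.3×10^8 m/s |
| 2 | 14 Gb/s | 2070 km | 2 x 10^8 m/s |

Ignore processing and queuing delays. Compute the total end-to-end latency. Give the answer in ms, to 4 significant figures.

L = 53000 bits.
Transmission delays (L/R per hop): 0.509615, 0.00378571 ms; sum = 0.513401 ms.
Propagation delays (d/s per hop): 0.000378261, 10.35 ms; sum = 10.3504 ms.
End-to-end = 10.86 ms.

10.86 ms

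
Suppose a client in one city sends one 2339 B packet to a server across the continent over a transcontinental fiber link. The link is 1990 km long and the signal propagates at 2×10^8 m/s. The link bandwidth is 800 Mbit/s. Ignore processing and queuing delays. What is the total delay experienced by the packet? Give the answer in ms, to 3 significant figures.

L = 2339 × 8 = 18712 bits.
Transmission delay = L/R = 18712 / 800000000 = 0.02339 ms.
Propagation delay = d/s = 1990000 m / 200000000 m/s = 9.95 ms.
Total = 9.97 ms.

9.97 ms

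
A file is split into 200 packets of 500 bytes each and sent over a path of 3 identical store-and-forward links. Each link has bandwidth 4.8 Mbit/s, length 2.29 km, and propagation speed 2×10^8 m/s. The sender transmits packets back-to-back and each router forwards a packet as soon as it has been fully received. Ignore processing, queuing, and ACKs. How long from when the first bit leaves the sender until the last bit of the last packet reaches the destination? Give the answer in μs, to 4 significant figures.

Per-hop transmission t_tx = L/R = 4000/4800000 = 833.333 μs.
Per-hop propagation t_prop = 2290/200000000 = 11.45 μs.
Pipeline fill: first packet needs 3·t_tx to clear all hops; remaining 199 packets each add one t_tx.
Total = (3+200-1)·t_tx + 3·t_prop = 202·833.333 + 3·11.45 = 168400 μs.

168400 μs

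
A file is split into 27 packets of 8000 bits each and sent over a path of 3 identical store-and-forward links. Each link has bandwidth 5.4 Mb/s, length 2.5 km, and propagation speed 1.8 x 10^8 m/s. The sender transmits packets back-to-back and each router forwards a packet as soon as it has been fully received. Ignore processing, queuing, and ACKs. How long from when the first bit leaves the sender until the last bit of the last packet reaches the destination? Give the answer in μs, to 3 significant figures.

43000 μs

Per-hop transmission t_tx = L/R = 8000/5400000 = 1481.48 μs.
Per-hop propagation t_prop = 2500/180000000 = 13.8889 μs.
Pipeline fill: first packet needs 3·t_tx to clear all hops; remaining 26 packets each add one t_tx.
Total = (3+27-1)·t_tx + 3·t_prop = 29·1481.48 + 3·13.8889 = 43000 μs.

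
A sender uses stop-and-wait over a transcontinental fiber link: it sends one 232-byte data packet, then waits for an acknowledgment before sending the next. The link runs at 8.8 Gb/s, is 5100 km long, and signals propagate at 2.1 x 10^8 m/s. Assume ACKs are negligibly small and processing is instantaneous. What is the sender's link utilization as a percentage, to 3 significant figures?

0.000434 %

t_tx = L/R = 1856/8800000000 = 2.10909e-07 s.
t_prop = 5100000/210000000 = 0.0242857 s; RTT = 0.0485714 s.
Cycle = t_tx + RTT = 0.0485716 s.
Utilization = t_tx / cycle = 2.10909e-07/0.0485716 = 0.000434 %.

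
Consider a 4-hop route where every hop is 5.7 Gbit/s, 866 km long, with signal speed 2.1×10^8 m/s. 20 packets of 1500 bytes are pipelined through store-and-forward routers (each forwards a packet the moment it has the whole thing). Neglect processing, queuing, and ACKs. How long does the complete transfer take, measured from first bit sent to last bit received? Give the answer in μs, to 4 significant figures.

16540 μs

Per-hop transmission t_tx = L/R = 12000/5700000000 = 2.10526 μs.
Per-hop propagation t_prop = 866000/210000000 = 4123.81 μs.
Pipeline fill: first packet needs 4·t_tx to clear all hops; remaining 19 packets each add one t_tx.
Total = (4+20-1)·t_tx + 4·t_prop = 23·2.10526 + 4·4123.81 = 16540 μs.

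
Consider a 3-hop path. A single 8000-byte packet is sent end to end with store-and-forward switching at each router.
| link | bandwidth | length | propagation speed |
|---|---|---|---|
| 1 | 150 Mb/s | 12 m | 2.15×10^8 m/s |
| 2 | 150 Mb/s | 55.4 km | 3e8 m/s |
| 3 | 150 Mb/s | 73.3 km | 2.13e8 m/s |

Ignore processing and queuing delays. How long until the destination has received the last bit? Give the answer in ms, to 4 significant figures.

1.809 ms

L = 8000 × 8 = 64000 bits.
Transmission delay per hop = L/R = 64000/150000000 = 0.426667 ms; 3 hops → 1.28 ms.
Propagation delays (d/s per hop): 5.5814e-05, 0.184667, 0.344131 ms; sum = 0.528854 ms.
End-to-end = 1.809 ms.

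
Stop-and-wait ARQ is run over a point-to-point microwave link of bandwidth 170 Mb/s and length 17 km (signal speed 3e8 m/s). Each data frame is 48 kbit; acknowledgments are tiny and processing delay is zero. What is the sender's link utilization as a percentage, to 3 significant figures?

71.4 %

t_tx = L/R = 48000/170000000 = 0.000282353 s.
t_prop = 17000/300000000 = 5.66667e-05 s; RTT = 0.000113333 s.
Cycle = t_tx + RTT = 0.000395686 s.
Utilization = t_tx / cycle = 0.000282353/0.000395686 = 71.4 %.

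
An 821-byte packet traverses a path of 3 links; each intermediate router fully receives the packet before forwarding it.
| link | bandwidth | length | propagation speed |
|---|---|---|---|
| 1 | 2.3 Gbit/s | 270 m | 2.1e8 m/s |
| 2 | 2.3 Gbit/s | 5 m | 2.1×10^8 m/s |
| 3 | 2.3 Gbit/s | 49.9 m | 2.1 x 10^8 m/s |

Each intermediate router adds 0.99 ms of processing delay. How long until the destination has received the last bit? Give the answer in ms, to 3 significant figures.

L = 821 × 8 = 6568 bits.
Transmission delay per hop = L/R = 6568/2300000000 = 0.00285565 ms; 3 hops → 0.00856696 ms.
Propagation delays (d/s per hop): 0.00128571, 2.38095e-05, 0.000237619 ms; sum = 0.00154714 ms.
Processing at 2 router(s): 2 × 0.99 ms = 1.98 ms.
End-to-end = 1.99 ms.

1.99 ms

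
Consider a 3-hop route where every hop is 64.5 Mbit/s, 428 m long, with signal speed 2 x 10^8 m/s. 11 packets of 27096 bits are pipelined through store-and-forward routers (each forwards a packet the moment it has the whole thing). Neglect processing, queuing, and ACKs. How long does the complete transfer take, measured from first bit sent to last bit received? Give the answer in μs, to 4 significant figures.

5468 μs

Per-hop transmission t_tx = L/R = 27096/64500000 = 420.093 μs.
Per-hop propagation t_prop = 428/200000000 = 2.14 μs.
Pipeline fill: first packet needs 3·t_tx to clear all hops; remaining 10 packets each add one t_tx.
Total = (3+11-1)·t_tx + 3·t_prop = 13·420.093 + 3·2.14 = 5468 μs.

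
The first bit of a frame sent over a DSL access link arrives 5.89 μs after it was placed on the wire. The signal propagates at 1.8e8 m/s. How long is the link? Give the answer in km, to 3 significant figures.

1.06 km

d = s × t_prop = 180000000 × 5.89e-06 = 1.06 km.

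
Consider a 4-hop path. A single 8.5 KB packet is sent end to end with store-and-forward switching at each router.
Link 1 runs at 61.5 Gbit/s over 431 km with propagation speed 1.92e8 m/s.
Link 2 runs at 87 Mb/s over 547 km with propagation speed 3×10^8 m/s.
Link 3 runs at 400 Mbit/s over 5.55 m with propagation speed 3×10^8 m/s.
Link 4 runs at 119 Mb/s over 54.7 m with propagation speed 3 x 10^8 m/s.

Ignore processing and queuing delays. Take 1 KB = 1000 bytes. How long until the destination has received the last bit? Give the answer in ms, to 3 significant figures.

L = 68000 bits.
Transmission delays (L/R per hop): 0.00110569, 0.781609, 0.17, 0.571429 ms; sum = 1.52414 ms.
Propagation delays (d/s per hop): 2.24479, 1.82333, 1.85e-05, 0.000182333 ms; sum = 4.06833 ms.
End-to-end = 5.59 ms.

5.59 ms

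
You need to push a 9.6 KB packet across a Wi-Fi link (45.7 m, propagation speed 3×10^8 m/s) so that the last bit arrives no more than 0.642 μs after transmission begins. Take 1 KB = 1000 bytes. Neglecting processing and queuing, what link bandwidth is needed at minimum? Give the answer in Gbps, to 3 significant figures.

157 Gbps

L = 76800 bits.
Propagation delay = 45.7 / 300000000 = 0.152333 μs.
Transmission budget = 0.642 − 0.152333 = 0.489667 μs.
R ≥ L / t_tx = 76800 bits / 4.89667e-07 s = 157 Gbps.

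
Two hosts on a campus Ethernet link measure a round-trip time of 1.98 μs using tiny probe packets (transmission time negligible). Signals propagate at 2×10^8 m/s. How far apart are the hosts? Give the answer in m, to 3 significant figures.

198 m

One-way propagation = RTT/2 = 0.99 μs.
d = s × t = 200000000 × 9.9e-07 = 198 m.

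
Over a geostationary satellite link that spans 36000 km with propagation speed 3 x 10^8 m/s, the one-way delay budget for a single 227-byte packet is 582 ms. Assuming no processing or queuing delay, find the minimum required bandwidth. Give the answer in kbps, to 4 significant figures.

L = 1816 bits.
Propagation delay = 36000000 / 300000000 = 120 ms.
Transmission budget = 582 − 120 = 462 ms.
R ≥ L / t_tx = 1816 bits / 0.462 s = 3.931 kbps.

3.931 kbps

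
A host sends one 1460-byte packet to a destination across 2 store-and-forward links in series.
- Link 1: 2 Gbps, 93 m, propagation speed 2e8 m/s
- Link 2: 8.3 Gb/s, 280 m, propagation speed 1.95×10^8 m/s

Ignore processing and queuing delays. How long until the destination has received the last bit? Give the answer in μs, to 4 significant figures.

L = 1460 × 8 = 11680 bits.
Transmission delays (L/R per hop): 5.84, 1.40723 μs; sum = 7.24723 μs.
Propagation delays (d/s per hop): 0.465, 1.4359 μs; sum = 1.9009 μs.
End-to-end = 9.148 μs.

9.148 μs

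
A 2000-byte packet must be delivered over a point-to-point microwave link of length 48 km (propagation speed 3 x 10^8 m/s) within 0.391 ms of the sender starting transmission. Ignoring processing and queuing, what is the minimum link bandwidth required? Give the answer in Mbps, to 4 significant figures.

69.26 Mbps

L = 16000 bits.
Propagation delay = 48000 / 300000000 = 0.16 ms.
Transmission budget = 0.391 − 0.16 = 0.231 ms.
R ≥ L / t_tx = 16000 bits / 0.000231 s = 69.26 Mbps.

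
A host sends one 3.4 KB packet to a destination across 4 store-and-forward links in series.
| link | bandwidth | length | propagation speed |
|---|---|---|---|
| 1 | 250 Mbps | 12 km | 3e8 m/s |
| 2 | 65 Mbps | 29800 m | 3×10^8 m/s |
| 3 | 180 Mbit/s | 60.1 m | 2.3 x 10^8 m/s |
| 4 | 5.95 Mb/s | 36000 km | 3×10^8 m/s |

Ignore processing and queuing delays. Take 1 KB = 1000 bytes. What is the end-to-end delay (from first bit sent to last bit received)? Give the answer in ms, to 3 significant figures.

L = 27200 bits.
Transmission delays (L/R per hop): 0.1088, 0.418462, 0.151111, 4.57143 ms; sum = 5.2498 ms.
Propagation delays (d/s per hop): 0.04, 0.0993333, 0.000261304, 120 ms; sum = 120.14 ms.
End-to-end = 125 ms.

125 ms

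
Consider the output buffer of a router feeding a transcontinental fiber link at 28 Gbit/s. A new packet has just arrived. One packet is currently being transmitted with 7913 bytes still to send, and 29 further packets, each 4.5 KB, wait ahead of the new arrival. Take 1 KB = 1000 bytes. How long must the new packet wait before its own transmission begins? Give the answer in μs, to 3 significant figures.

39.5 μs

Each queued packet: L/R = 36000/28000000000 = 1.28571 μs.
29 queued → 37.2857 μs.
Plus remaining 63304 bits of current packet: 2.26086 μs.
Queuing delay = 39.5 μs.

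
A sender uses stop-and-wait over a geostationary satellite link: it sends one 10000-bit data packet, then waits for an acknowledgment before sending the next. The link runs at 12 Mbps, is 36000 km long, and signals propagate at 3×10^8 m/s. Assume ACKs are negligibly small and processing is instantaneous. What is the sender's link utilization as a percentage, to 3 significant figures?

0.346 %

t_tx = L/R = 10000/12000000 = 0.000833333 s.
t_prop = 36000000/300000000 = 0.12 s; RTT = 0.24 s.
Cycle = t_tx + RTT = 0.240833 s.
Utilization = t_tx / cycle = 0.000833333/0.240833 = 0.346 %.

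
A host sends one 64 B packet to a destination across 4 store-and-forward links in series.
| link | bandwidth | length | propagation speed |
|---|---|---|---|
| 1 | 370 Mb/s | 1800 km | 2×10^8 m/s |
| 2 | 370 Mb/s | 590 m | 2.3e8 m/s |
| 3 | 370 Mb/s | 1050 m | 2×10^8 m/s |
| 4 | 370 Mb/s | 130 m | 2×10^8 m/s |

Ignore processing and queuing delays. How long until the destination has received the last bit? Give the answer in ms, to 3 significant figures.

9.01 ms

L = 64 × 8 = 512 bits.
Transmission delay per hop = L/R = 512/370000000 = 0.00138378 ms; 4 hops → 0.00553514 ms.
Propagation delays (d/s per hop): 9, 0.00256522, 0.00525, 0.00065 ms; sum = 9.00847 ms.
End-to-end = 9.01 ms.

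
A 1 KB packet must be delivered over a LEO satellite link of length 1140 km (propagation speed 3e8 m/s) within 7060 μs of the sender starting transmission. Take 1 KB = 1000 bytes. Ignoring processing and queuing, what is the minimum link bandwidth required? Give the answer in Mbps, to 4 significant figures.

L = 8000 bits.
Propagation delay = 1140000 / 300000000 = 3800 μs.
Transmission budget = 7060 − 3800 = 3260 μs.
R ≥ L / t_tx = 8000 bits / 0.00326 s = 2.454 Mbps.

2.454 Mbps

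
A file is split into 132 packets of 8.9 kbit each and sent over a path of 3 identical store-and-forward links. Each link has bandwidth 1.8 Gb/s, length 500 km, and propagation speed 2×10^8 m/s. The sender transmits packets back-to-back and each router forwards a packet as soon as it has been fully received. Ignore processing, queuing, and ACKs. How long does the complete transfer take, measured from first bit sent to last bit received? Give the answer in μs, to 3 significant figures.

Per-hop transmission t_tx = L/R = 8900/1800000000 = 4.94444 μs.
Per-hop propagation t_prop = 500000/200000000 = 2500 μs.
Pipeline fill: first packet needs 3·t_tx to clear all hops; remaining 131 packets each add one t_tx.
Total = (3+132-1)·t_tx + 3·t_prop = 134·4.94444 + 3·2500 = 8160 μs.

8160 μs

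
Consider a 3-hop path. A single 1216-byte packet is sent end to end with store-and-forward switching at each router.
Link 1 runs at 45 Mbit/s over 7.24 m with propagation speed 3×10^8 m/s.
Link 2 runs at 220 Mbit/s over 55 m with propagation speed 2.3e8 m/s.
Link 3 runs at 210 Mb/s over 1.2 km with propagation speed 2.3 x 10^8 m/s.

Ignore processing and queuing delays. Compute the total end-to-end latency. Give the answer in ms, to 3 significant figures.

0.312 ms

L = 1216 × 8 = 9728 bits.
Transmission delays (L/R per hop): 0.216178, 0.0442182, 0.0463238 ms; sum = 0.30672 ms.
Propagation delays (d/s per hop): 2.41333e-05, 0.00023913, 0.00521739 ms; sum = 0.00548066 ms.
End-to-end = 0.312 ms.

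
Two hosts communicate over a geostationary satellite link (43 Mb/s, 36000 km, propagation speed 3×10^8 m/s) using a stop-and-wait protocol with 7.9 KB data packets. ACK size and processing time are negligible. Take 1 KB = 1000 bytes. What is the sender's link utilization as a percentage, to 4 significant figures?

t_tx = L/R = 63200/43000000 = 0.00146977 s.
t_prop = 36000000/300000000 = 0.12 s; RTT = 0.24 s.
Cycle = t_tx + RTT = 0.24147 s.
Utilization = t_tx / cycle = 0.00146977/0.24147 = 0.6087 %.

0.6087 %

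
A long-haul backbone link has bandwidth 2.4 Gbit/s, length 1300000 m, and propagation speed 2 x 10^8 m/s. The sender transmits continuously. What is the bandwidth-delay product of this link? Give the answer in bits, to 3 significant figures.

Propagation delay = 1300000 / 200000000 = 0.0065 s.
BDP = R × t_prop = 2400000000 × 0.0065 = 15600000 bits.

15600000 bits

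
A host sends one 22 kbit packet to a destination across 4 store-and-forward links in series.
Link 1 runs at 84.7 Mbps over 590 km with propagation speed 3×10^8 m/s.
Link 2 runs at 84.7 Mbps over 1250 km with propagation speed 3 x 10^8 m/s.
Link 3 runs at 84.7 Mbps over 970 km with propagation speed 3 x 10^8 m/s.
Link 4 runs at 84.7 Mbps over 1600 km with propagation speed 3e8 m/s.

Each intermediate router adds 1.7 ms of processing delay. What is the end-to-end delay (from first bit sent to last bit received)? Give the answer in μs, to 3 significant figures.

L = 22000 bits.
Transmission delay per hop = L/R = 22000/84700000 = 259.74 μs; 4 hops → 1038.96 μs.
Propagation delays (d/s per hop): 1966.67, 4166.67, 3233.33, 5333.33 μs; sum = 14700 μs.
Processing at 3 router(s): 3 × 1.7 ms = 5100 μs.
End-to-end = 20800 μs.

20800 μs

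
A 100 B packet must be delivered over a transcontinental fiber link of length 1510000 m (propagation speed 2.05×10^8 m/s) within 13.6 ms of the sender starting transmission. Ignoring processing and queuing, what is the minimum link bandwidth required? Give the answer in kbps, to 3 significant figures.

128 kbps

L = 800 bits.
Propagation delay = 1510000 / 2.05e+08 = 7.36585 ms.
Transmission budget = 13.6 − 7.36585 = 6.23415 ms.
R ≥ L / t_tx = 800 bits / 0.00623415 s = 128 kbps.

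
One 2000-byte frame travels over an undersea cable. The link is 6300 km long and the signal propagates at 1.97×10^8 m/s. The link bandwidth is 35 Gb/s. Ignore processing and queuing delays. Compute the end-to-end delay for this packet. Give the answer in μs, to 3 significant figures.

L = 2000 × 8 = 16000 bits.
Transmission delay = L/R = 16000 / 35000000000 = 0.457143 μs.
Propagation delay = d/s = 6300000 m / 197000000 m/s = 31979.7 μs.
Total = 32000 μs.

32000 μs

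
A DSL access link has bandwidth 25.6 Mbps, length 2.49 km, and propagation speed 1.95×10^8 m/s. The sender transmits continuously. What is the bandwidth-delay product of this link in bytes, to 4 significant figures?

40.86 bytes

Propagation delay = 2490 / 195000000 = 1.27692e-05 s.
BDP = R × t_prop = 25600000 × 1.27692e-05 = 326.892 bits.
In bytes: 326.892/8 = 40.86 bytes.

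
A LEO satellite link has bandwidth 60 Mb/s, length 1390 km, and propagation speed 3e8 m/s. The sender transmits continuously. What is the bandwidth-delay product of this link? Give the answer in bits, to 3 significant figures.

Propagation delay = 1390000 / 300000000 = 0.00463333 s.
BDP = R × t_prop = 60000000 × 0.00463333 = 278000 bits.

278000 bits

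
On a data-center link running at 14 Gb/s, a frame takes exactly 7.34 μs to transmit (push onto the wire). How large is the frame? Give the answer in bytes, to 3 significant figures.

L = R × t_tx = 14000000000 b/s × 7.34e-06 s = 102760 bits.
In bytes: 102760 / 8 = 12800 bytes.

12800 bytes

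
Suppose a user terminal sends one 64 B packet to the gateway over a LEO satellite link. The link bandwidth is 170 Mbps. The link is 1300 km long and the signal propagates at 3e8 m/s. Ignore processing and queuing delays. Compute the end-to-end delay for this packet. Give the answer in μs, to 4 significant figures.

4336 μs

L = 64 × 8 = 512 bits.
Transmission delay = L/R = 512 / 170000000 = 3.01176 μs.
Propagation delay = d/s = 1300000 m / 300000000 m/s = 4333.33 μs.
Total = 4336 μs.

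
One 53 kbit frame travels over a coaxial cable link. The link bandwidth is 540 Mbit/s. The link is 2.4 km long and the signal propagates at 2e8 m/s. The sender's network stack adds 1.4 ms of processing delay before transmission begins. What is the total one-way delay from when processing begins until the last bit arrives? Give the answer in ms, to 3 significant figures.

L = 53000 bits.
Transmission delay = L/R = 53000 / 540000000 = 0.0981481 ms.
Propagation delay = d/s = 2400 m / 200000000 m/s = 0.012 ms.
Plus processing delay 1.4 ms = 1.4 ms.
Total = 1.51 ms.

1.51 ms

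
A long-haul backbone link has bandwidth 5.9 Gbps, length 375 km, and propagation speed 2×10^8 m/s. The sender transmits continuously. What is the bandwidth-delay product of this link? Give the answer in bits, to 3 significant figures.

Propagation delay = 375000 / 200000000 = 0.001875 s.
BDP = R × t_prop = 5900000000 × 0.001875 = 11062500 bits.

11100000 bits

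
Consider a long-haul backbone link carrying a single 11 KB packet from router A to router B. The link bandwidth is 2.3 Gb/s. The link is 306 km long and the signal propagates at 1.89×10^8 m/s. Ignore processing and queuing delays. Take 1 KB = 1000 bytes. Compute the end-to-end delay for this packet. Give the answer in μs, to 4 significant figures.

L = 88000 bits.
Transmission delay = L/R = 88000 / 2300000000 = 38.2609 μs.
Propagation delay = d/s = 306000 m / 189000000 m/s = 1619.05 μs.
Total = 1657 μs.

1657 μs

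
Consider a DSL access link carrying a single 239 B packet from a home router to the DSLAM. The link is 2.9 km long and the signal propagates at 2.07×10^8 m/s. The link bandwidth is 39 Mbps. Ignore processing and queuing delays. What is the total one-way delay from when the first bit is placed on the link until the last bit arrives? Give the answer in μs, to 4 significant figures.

63.04 μs

L = 239 × 8 = 1912 bits.
Transmission delay = L/R = 1912 / 39000000 = 49.0256 μs.
Propagation delay = d/s = 2900 m / 2.07e+08 m/s = 14.0097 μs.
Total = 63.04 μs.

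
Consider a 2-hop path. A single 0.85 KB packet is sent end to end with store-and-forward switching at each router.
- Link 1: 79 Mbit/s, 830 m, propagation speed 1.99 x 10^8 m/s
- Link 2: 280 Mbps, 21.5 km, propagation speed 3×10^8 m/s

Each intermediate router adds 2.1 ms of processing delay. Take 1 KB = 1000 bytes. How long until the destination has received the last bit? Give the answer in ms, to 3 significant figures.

2.29 ms

L = 6800 bits.
Transmission delays (L/R per hop): 0.0860759, 0.0242857 ms; sum = 0.110362 ms.
Propagation delays (d/s per hop): 0.00417085, 0.0716667 ms; sum = 0.0758375 ms.
Processing at 1 router(s): 1 × 2.1 ms = 2.1 ms.
End-to-end = 2.29 ms.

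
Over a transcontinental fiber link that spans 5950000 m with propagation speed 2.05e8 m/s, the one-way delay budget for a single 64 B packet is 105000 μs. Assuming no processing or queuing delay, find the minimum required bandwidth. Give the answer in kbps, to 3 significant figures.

L = 512 bits.
Propagation delay = 5950000 / 2.05e+08 = 29024.4 μs.
Transmission budget = 105000 − 29024.4 = 75975.6 μs.
R ≥ L / t_tx = 512 bits / 0.0759756 s = 6.74 kbps.

6.74 kbps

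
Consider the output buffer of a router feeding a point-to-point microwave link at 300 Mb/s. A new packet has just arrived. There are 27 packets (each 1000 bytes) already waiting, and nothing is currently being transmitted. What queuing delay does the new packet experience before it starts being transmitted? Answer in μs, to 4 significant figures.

720.0 μs

Each queued packet: L/R = 8000/300000000 = 26.6667 μs.
27 queued → 720 μs.
Queuing delay = 720.0 μs.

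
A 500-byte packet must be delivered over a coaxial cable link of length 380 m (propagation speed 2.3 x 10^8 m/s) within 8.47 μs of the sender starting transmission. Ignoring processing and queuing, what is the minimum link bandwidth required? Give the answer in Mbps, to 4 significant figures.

L = 4000 bits.
Propagation delay = 380 / 2.3e+08 = 1.65217 μs.
Transmission budget = 8.47 − 1.65217 = 6.81783 μs.
R ≥ L / t_tx = 4000 bits / 6.81783e-06 s = 586.7 Mbps.

586.7 Mbps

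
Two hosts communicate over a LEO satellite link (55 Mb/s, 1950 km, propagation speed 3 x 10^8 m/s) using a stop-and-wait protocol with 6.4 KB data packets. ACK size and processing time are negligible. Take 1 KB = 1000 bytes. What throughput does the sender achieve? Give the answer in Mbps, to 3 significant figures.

t_tx = L/R = 51200/55000000 = 0.000930909 s.
t_prop = 1950000/300000000 = 0.0065 s; RTT = 0.013 s.
Cycle = t_tx + RTT = 0.0139309 s.
Throughput = L / cycle = 51200 / 0.0139309 = 3.68 Mbps.

3.68 Mbps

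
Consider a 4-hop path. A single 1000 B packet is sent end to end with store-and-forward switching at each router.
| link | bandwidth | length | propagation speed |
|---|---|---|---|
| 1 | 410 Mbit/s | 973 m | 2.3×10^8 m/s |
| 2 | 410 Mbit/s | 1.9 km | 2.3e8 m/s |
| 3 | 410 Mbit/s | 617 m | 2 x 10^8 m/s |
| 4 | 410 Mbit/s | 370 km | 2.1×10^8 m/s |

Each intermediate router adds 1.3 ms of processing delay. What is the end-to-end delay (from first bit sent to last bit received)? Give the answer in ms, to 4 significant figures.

5.756 ms

L = 1000 × 8 = 8000 bits.
Transmission delay per hop = L/R = 8000/410000000 = 0.0195122 ms; 4 hops → 0.0780488 ms.
Propagation delays (d/s per hop): 0.00423043, 0.00826087, 0.003085, 1.7619 ms; sum = 1.77748 ms.
Processing at 3 router(s): 3 × 1.3 ms = 3.9 ms.
End-to-end = 5.756 ms.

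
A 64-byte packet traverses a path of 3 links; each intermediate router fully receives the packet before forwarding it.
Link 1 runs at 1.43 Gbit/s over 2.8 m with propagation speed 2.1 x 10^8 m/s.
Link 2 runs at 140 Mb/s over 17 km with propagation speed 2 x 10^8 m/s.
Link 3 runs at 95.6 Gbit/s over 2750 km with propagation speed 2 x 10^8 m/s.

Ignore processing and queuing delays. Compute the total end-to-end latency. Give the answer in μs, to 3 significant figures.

13800 μs

L = 64 × 8 = 512 bits.
Transmission delays (L/R per hop): 0.358042, 3.65714, 0.00535565 μs; sum = 4.02054 μs.
Propagation delays (d/s per hop): 0.0133333, 85, 13750 μs; sum = 13835 μs.
End-to-end = 13800 μs.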